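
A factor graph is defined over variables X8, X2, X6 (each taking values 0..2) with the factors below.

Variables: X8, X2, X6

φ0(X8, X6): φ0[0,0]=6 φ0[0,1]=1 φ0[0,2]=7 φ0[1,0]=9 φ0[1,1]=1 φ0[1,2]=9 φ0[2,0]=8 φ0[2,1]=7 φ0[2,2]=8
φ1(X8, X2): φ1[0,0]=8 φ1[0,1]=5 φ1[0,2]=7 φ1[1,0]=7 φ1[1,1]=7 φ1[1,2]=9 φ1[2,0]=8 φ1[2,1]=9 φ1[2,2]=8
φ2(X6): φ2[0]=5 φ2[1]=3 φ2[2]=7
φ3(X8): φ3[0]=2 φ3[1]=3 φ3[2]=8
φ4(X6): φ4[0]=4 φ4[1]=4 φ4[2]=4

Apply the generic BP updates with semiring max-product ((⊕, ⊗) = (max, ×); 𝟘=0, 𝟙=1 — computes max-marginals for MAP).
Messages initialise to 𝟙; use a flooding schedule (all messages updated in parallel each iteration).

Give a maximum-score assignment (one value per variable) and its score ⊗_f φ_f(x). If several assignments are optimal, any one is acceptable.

assignment: (X8=2, X2=1, X6=2); score = 16128

init: all messages = 𝟙 over 3 values
r1 m[φ0→X8] = [7, 9, 8]
r1 m[φ0→X6] = [9, 7, 9]
r1 m[φ1→X8] = [8, 9, 9]
r1 m[φ1→X2] = [8, 9, 9]
r1 m[φ2→X6] = [5, 3, 7]
r1 m[φ3→X8] = [2, 3, 8]
r1 m[φ4→X6] = [4, 4, 4]
r1 m[X8→φ0] = [1, 1, 1]
r1 m[X8→φ1] = [1, 1, 1]
r1 m[X8→φ3] = [1, 1, 1]
r1 m[X2→φ1] = [1, 1, 1]
r1 m[X6→φ0] = [1, 1, 1]
r1 m[X6→φ2] = [1, 1, 1]
r1 m[X6→φ4] = [1, 1, 1]
r2 m[φ0→X8] = [7, 9, 8]
r2 m[φ0→X6] = [9, 7, 9]
r2 m[φ1→X8] = [8, 9, 9]
r2 m[φ1→X2] = [8, 9, 9]
r2 m[φ2→X6] = [5, 3, 7]
r2 m[φ3→X8] = [2, 3, 8]
r2 m[φ4→X6] = [4, 4, 4]
r2 m[X8→φ0] = [16, 27, 72]
r2 m[X8→φ1] = [14, 27, 64]
r2 m[X8→φ3] = [56, 81, 72]
r2 m[X2→φ1] = [1, 1, 1]
r2 m[X6→φ0] = [20, 12, 28]
r2 m[X6→φ2] = [36, 28, 36]
r2 m[X6→φ4] = [45, 21, 63]
r3 m[φ0→X8] = [196, 252, 224]
r3 m[φ0→X6] = [576, 504, 576]
r3 m[φ1→X8] = [8, 9, 9]
r3 m[φ1→X2] = [512, 576, 512]
r3 m[φ2→X6] = [5, 3, 7]
r3 m[φ3→X8] = [2, 3, 8]
r3 m[φ4→X6] = [4, 4, 4]
r3 m[X8→φ0] = [16, 27, 72]
r3 m[X8→φ1] = [14, 27, 64]
r3 m[X8→φ3] = [56, 81, 72]
r3 m[X2→φ1] = [1, 1, 1]
r3 m[X6→φ0] = [20, 12, 28]
r3 m[X6→φ2] = [36, 28, 36]
r3 m[X6→φ4] = [45, 21, 63]
r4 m[φ0→X8] = [196, 252, 224]
r4 m[φ0→X6] = [576, 504, 576]
r4 m[φ1→X8] = [8, 9, 9]
r4 m[φ1→X2] = [512, 576, 512]
r4 m[φ2→X6] = [5, 3, 7]
r4 m[φ3→X8] = [2, 3, 8]
r4 m[φ4→X6] = [4, 4, 4]
r4 m[X8→φ0] = [16, 27, 72]
r4 m[X8→φ1] = [392, 756, 1792]
r4 m[X8→φ3] = [1568, 2268, 2016]
r4 m[X2→φ1] = [1, 1, 1]
r4 m[X6→φ0] = [20, 12, 28]
r4 m[X6→φ2] = [2304, 2016, 2304]
r4 m[X6→φ4] = [2880, 1512, 4032]
r5 m[φ0→X8] = [196, 252, 224]
r5 m[φ0→X6] = [576, 504, 576]
r5 m[φ1→X8] = [8, 9, 9]
r5 m[φ1→X2] = [14336, 16128, 14336]
r5 m[φ2→X6] = [5, 3, 7]
r5 m[φ3→X8] = [2, 3, 8]
r5 m[φ4→X6] = [4, 4, 4]
r5 m[X8→φ0] = [16, 27, 72]
r5 m[X8→φ1] = [392, 756, 1792]
r5 m[X8→φ3] = [1568, 2268, 2016]
r5 m[X2→φ1] = [1, 1, 1]
r5 m[X6→φ0] = [20, 12, 28]
r5 m[X6→φ2] = [2304, 2016, 2304]
r5 m[X6→φ4] = [2880, 1512, 4032]
r6 m[φ0→X8] = [196, 252, 224]
r6 m[φ0→X6] = [576, 504, 576]
r6 m[φ1→X8] = [8, 9, 9]
r6 m[φ1→X2] = [14336, 16128, 14336]
r6 m[φ2→X6] = [5, 3, 7]
r6 m[φ3→X8] = [2, 3, 8]
r6 m[φ4→X6] = [4, 4, 4]
r6 m[X8→φ0] = [16, 27, 72]
r6 m[X8→φ1] = [392, 756, 1792]
r6 m[X8→φ3] = [1568, 2268, 2016]
r6 m[X2→φ1] = [1, 1, 1]
r6 m[X6→φ0] = [20, 12, 28]
r6 m[X6→φ2] = [2304, 2016, 2304]
r6 m[X6→φ4] = [2880, 1512, 4032]
fixed point reached at round 6
traceback from X8: (X8=2, X2=1, X6=2), score=16128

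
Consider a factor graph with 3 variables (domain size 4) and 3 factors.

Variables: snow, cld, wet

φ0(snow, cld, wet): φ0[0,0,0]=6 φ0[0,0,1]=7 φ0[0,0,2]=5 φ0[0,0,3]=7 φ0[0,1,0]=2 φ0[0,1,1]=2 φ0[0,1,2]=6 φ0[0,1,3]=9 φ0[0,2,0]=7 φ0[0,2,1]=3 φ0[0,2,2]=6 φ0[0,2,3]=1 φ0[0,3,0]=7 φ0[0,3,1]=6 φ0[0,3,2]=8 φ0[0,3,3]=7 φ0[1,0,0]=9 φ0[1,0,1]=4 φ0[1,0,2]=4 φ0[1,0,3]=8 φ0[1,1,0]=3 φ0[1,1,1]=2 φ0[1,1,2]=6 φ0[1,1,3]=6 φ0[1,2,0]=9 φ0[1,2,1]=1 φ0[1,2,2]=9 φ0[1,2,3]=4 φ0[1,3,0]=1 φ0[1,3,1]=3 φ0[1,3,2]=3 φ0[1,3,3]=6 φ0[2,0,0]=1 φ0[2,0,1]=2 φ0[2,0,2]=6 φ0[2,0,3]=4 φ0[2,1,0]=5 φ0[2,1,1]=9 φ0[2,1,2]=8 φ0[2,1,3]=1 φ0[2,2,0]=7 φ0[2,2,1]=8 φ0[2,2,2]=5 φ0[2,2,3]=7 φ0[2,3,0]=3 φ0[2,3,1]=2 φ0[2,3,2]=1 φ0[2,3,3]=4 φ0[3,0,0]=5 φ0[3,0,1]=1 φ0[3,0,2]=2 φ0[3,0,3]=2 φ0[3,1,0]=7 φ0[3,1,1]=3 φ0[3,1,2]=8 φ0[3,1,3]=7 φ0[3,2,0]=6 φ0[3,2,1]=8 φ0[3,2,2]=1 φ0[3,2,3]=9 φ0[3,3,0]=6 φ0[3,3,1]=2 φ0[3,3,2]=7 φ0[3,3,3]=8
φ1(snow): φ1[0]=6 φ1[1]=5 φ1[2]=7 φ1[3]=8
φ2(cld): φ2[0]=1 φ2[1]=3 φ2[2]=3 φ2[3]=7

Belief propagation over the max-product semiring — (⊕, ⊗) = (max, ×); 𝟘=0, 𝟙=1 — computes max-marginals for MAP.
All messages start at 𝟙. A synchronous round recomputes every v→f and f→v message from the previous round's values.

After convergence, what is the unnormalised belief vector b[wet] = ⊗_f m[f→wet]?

init: all messages = 𝟙 over 4 values
r1 m[φ0→snow] = [9, 9, 9, 9]
r1 m[φ0→cld] = [9, 9, 9, 8]
r1 m[φ0→wet] = [9, 9, 9, 9]
r1 m[φ1→snow] = [6, 5, 7, 8]
r1 m[φ2→cld] = [1, 3, 3, 7]
r1 m[snow→φ0] = [1, 1, 1, 1]
r1 m[snow→φ1] = [1, 1, 1, 1]
r1 m[cld→φ0] = [1, 1, 1, 1]
r1 m[cld→φ2] = [1, 1, 1, 1]
r1 m[wet→φ0] = [1, 1, 1, 1]
r2 m[φ0→snow] = [9, 9, 9, 9]
r2 m[φ0→cld] = [9, 9, 9, 8]
r2 m[φ0→wet] = [9, 9, 9, 9]
r2 m[φ1→snow] = [6, 5, 7, 8]
r2 m[φ2→cld] = [1, 3, 3, 7]
r2 m[snow→φ0] = [6, 5, 7, 8]
r2 m[snow→φ1] = [9, 9, 9, 9]
r2 m[cld→φ0] = [1, 3, 3, 7]
r2 m[cld→φ2] = [9, 9, 9, 8]
r2 m[wet→φ0] = [1, 1, 1, 1]
r3 m[φ0→snow] = [56, 42, 28, 56]
r3 m[φ0→cld] = [45, 64, 72, 64]
r3 m[φ0→wet] = [336, 252, 392, 448]
r3 m[φ1→snow] = [6, 5, 7, 8]
r3 m[φ2→cld] = [1, 3, 3, 7]
r3 m[snow→φ0] = [6, 5, 7, 8]
r3 m[snow→φ1] = [9, 9, 9, 9]
r3 m[cld→φ0] = [1, 3, 3, 7]
r3 m[cld→φ2] = [9, 9, 9, 8]
r3 m[wet→φ0] = [1, 1, 1, 1]
r4 m[φ0→snow] = [56, 42, 28, 56]
r4 m[φ0→cld] = [45, 64, 72, 64]
r4 m[φ0→wet] = [336, 252, 392, 448]
r4 m[φ1→snow] = [6, 5, 7, 8]
r4 m[φ2→cld] = [1, 3, 3, 7]
r4 m[snow→φ0] = [6, 5, 7, 8]
r4 m[snow→φ1] = [56, 42, 28, 56]
r4 m[cld→φ0] = [1, 3, 3, 7]
r4 m[cld→φ2] = [45, 64, 72, 64]
r4 m[wet→φ0] = [1, 1, 1, 1]
r5 m[φ0→snow] = [56, 42, 28, 56]
r5 m[φ0→cld] = [45, 64, 72, 64]
r5 m[φ0→wet] = [336, 252, 392, 448]
r5 m[φ1→snow] = [6, 5, 7, 8]
r5 m[φ2→cld] = [1, 3, 3, 7]
r5 m[snow→φ0] = [6, 5, 7, 8]
r5 m[snow→φ1] = [56, 42, 28, 56]
r5 m[cld→φ0] = [1, 3, 3, 7]
r5 m[cld→φ2] = [45, 64, 72, 64]
r5 m[wet→φ0] = [1, 1, 1, 1]
fixed point reached at round 5
b[wet] = ⊗ incoming = [336, 252, 392, 448]

b[wet] = [336, 252, 392, 448]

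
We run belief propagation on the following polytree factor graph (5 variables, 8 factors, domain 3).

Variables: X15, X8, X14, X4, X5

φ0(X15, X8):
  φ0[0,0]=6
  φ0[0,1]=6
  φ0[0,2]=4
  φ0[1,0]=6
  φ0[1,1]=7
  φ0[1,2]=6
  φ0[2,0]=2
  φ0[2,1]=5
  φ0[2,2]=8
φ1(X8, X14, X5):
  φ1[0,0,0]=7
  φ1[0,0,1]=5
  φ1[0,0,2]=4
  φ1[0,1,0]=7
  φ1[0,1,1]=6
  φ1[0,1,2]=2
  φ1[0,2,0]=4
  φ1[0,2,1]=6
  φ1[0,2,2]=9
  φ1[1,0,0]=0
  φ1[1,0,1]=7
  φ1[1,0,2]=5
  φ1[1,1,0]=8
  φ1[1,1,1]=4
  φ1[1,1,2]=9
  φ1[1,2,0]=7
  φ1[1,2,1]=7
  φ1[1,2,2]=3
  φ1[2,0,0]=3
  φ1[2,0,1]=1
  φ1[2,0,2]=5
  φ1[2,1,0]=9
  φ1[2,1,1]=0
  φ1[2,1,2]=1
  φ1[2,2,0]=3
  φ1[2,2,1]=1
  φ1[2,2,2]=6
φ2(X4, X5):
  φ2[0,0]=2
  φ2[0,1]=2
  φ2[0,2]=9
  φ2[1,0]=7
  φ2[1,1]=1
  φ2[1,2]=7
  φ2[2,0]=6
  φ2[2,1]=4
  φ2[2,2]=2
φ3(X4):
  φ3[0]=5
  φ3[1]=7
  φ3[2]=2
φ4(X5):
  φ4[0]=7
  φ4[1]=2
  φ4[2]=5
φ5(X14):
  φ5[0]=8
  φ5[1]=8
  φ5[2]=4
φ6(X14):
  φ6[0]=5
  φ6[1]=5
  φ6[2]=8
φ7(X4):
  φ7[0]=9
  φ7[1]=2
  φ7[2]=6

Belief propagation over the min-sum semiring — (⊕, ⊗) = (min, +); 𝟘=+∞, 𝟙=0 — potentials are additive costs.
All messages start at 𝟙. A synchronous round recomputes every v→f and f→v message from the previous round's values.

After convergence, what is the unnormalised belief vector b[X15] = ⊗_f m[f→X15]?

init: all messages = 𝟙 over 3 values
r1 m[φ0→X15] = [4, 6, 2]
r1 m[φ0→X8] = [2, 5, 4]
r1 m[φ1→X8] = [2, 0, 0]
r1 m[φ1→X14] = [0, 0, 1]
r1 m[φ1→X5] = [0, 0, 1]
r1 m[φ2→X4] = [2, 1, 2]
r1 m[φ2→X5] = [2, 1, 2]
r1 m[φ3→X4] = [5, 7, 2]
r1 m[φ4→X5] = [7, 2, 5]
r1 m[φ5→X14] = [8, 8, 4]
r1 m[φ6→X14] = [5, 5, 8]
r1 m[φ7→X4] = [9, 2, 6]
r1 m[X15→φ0] = [0, 0, 0]
r1 m[X8→φ0] = [0, 0, 0]
r1 m[X8→φ1] = [0, 0, 0]
r1 m[X14→φ1] = [0, 0, 0]
r1 m[X14→φ5] = [0, 0, 0]
r1 m[X14→φ6] = [0, 0, 0]
r1 m[X4→φ2] = [0, 0, 0]
r1 m[X4→φ3] = [0, 0, 0]
r1 m[X4→φ7] = [0, 0, 0]
r1 m[X5→φ1] = [0, 0, 0]
r1 m[X5→φ2] = [0, 0, 0]
r1 m[X5→φ4] = [0, 0, 0]
r2 m[φ0→X15] = [4, 6, 2]
r2 m[φ0→X8] = [2, 5, 4]
r2 m[φ1→X8] = [2, 0, 0]
r2 m[φ1→X14] = [0, 0, 1]
r2 m[φ1→X5] = [0, 0, 1]
r2 m[φ2→X4] = [2, 1, 2]
r2 m[φ2→X5] = [2, 1, 2]
r2 m[φ3→X4] = [5, 7, 2]
r2 m[φ4→X5] = [7, 2, 5]
r2 m[φ5→X14] = [8, 8, 4]
r2 m[φ6→X14] = [5, 5, 8]
r2 m[φ7→X4] = [9, 2, 6]
r2 m[X15→φ0] = [0, 0, 0]
r2 m[X8→φ0] = [2, 0, 0]
r2 m[X8→φ1] = [2, 5, 4]
r2 m[X14→φ1] = [13, 13, 12]
r2 m[X14→φ5] = [5, 5, 9]
r2 m[X14→φ6] = [8, 8, 5]
r2 m[X4→φ2] = [14, 9, 8]
r2 m[X4→φ3] = [11, 3, 8]
r2 m[X4→φ7] = [7, 8, 4]
r2 m[X5→φ1] = [9, 3, 7]
r2 m[X5→φ2] = [7, 2, 6]
r2 m[X5→φ4] = [2, 1, 3]
r3 m[φ0→X15] = [4, 6, 4]
r3 m[φ0→X8] = [2, 5, 4]
r3 m[φ1→X8] = [21, 20, 16]
r3 m[φ1→X14] = [8, 7, 8]
r3 m[φ1→X5] = [18, 17, 17]
r3 m[φ2→X4] = [4, 3, 6]
r3 m[φ2→X5] = [14, 10, 10]
r3 m[φ3→X4] = [5, 7, 2]
r3 m[φ4→X5] = [7, 2, 5]
r3 m[φ5→X14] = [8, 8, 4]
r3 m[φ6→X14] = [5, 5, 8]
r3 m[φ7→X4] = [9, 2, 6]
r3 m[X15→φ0] = [0, 0, 0]
r3 m[X8→φ0] = [2, 0, 0]
r3 m[X8→φ1] = [2, 5, 4]
r3 m[X14→φ1] = [13, 13, 12]
r3 m[X14→φ5] = [5, 5, 9]
r3 m[X14→φ6] = [8, 8, 5]
r3 m[X4→φ2] = [14, 9, 8]
r3 m[X4→φ3] = [11, 3, 8]
r3 m[X4→φ7] = [7, 8, 4]
r3 m[X5→φ1] = [9, 3, 7]
r3 m[X5→φ2] = [7, 2, 6]
r3 m[X5→φ4] = [2, 1, 3]
r4 m[φ0→X15] = [4, 6, 4]
r4 m[φ0→X8] = [2, 5, 4]
r4 m[φ1→X8] = [21, 20, 16]
r4 m[φ1→X14] = [8, 7, 8]
r4 m[φ1→X5] = [18, 17, 17]
r4 m[φ2→X4] = [4, 3, 6]
r4 m[φ2→X5] = [14, 10, 10]
r4 m[φ3→X4] = [5, 7, 2]
r4 m[φ4→X5] = [7, 2, 5]
r4 m[φ5→X14] = [8, 8, 4]
r4 m[φ6→X14] = [5, 5, 8]
r4 m[φ7→X4] = [9, 2, 6]
r4 m[X15→φ0] = [0, 0, 0]
r4 m[X8→φ0] = [21, 20, 16]
r4 m[X8→φ1] = [2, 5, 4]
r4 m[X14→φ1] = [13, 13, 12]
r4 m[X14→φ5] = [13, 12, 16]
r4 m[X14→φ6] = [16, 15, 12]
r4 m[X4→φ2] = [14, 9, 8]
r4 m[X4→φ3] = [13, 5, 12]
r4 m[X4→φ7] = [9, 10, 8]
r4 m[X5→φ1] = [21, 12, 15]
r4 m[X5→φ2] = [25, 19, 22]
r4 m[X5→φ4] = [32, 27, 27]
r5 m[φ0→X15] = [20, 22, 23]
r5 m[φ0→X8] = [2, 5, 4]
r5 m[φ1→X8] = [30, 29, 25]
r5 m[φ1→X14] = [17, 16, 17]
r5 m[φ1→X5] = [18, 17, 17]
r5 m[φ2→X4] = [21, 20, 23]
r5 m[φ2→X5] = [14, 10, 10]
r5 m[φ3→X4] = [5, 7, 2]
r5 m[φ4→X5] = [7, 2, 5]
r5 m[φ5→X14] = [8, 8, 4]
r5 m[φ6→X14] = [5, 5, 8]
r5 m[φ7→X4] = [9, 2, 6]
r5 m[X15→φ0] = [0, 0, 0]
r5 m[X8→φ0] = [21, 20, 16]
r5 m[X8→φ1] = [2, 5, 4]
r5 m[X14→φ1] = [13, 13, 12]
r5 m[X14→φ5] = [13, 12, 16]
r5 m[X14→φ6] = [16, 15, 12]
r5 m[X4→φ2] = [14, 9, 8]
r5 m[X4→φ3] = [13, 5, 12]
r5 m[X4→φ7] = [9, 10, 8]
r5 m[X5→φ1] = [21, 12, 15]
r5 m[X5→φ2] = [25, 19, 22]
r5 m[X5→φ4] = [32, 27, 27]
r6 m[φ0→X15] = [20, 22, 23]
r6 m[φ0→X8] = [2, 5, 4]
r6 m[φ1→X8] = [30, 29, 25]
r6 m[φ1→X14] = [17, 16, 17]
r6 m[φ1→X5] = [18, 17, 17]
r6 m[φ2→X4] = [21, 20, 23]
r6 m[φ2→X5] = [14, 10, 10]
r6 m[φ3→X4] = [5, 7, 2]
r6 m[φ4→X5] = [7, 2, 5]
r6 m[φ5→X14] = [8, 8, 4]
r6 m[φ6→X14] = [5, 5, 8]
r6 m[φ7→X4] = [9, 2, 6]
r6 m[X15→φ0] = [0, 0, 0]
r6 m[X8→φ0] = [30, 29, 25]
r6 m[X8→φ1] = [2, 5, 4]
r6 m[X14→φ1] = [13, 13, 12]
r6 m[X14→φ5] = [22, 21, 25]
r6 m[X14→φ6] = [25, 24, 21]
r6 m[X4→φ2] = [14, 9, 8]
r6 m[X4→φ3] = [30, 22, 29]
r6 m[X4→φ7] = [26, 27, 25]
r6 m[X5→φ1] = [21, 12, 15]
r6 m[X5→φ2] = [25, 19, 22]
r6 m[X5→φ4] = [32, 27, 27]
r7 m[φ0→X15] = [29, 31, 32]
r7 m[φ0→X8] = [2, 5, 4]
r7 m[φ1→X8] = [30, 29, 25]
r7 m[φ1→X14] = [17, 16, 17]
r7 m[φ1→X5] = [18, 17, 17]
r7 m[φ2→X4] = [21, 20, 23]
r7 m[φ2→X5] = [14, 10, 10]
r7 m[φ3→X4] = [5, 7, 2]
r7 m[φ4→X5] = [7, 2, 5]
r7 m[φ5→X14] = [8, 8, 4]
r7 m[φ6→X14] = [5, 5, 8]
r7 m[φ7→X4] = [9, 2, 6]
r7 m[X15→φ0] = [0, 0, 0]
r7 m[X8→φ0] = [30, 29, 25]
r7 m[X8→φ1] = [2, 5, 4]
r7 m[X14→φ1] = [13, 13, 12]
r7 m[X14→φ5] = [22, 21, 25]
r7 m[X14→φ6] = [25, 24, 21]
r7 m[X4→φ2] = [14, 9, 8]
r7 m[X4→φ3] = [30, 22, 29]
r7 m[X4→φ7] = [26, 27, 25]
r7 m[X5→φ1] = [21, 12, 15]
r7 m[X5→φ2] = [25, 19, 22]
r7 m[X5→φ4] = [32, 27, 27]
r8 m[φ0→X15] = [29, 31, 32]
r8 m[φ0→X8] = [2, 5, 4]
r8 m[φ1→X8] = [30, 29, 25]
r8 m[φ1→X14] = [17, 16, 17]
r8 m[φ1→X5] = [18, 17, 17]
r8 m[φ2→X4] = [21, 20, 23]
r8 m[φ2→X5] = [14, 10, 10]
r8 m[φ3→X4] = [5, 7, 2]
r8 m[φ4→X5] = [7, 2, 5]
r8 m[φ5→X14] = [8, 8, 4]
r8 m[φ6→X14] = [5, 5, 8]
r8 m[φ7→X4] = [9, 2, 6]
r8 m[X15→φ0] = [0, 0, 0]
r8 m[X8→φ0] = [30, 29, 25]
r8 m[X8→φ1] = [2, 5, 4]
r8 m[X14→φ1] = [13, 13, 12]
r8 m[X14→φ5] = [22, 21, 25]
r8 m[X14→φ6] = [25, 24, 21]
r8 m[X4→φ2] = [14, 9, 8]
r8 m[X4→φ3] = [30, 22, 29]
r8 m[X4→φ7] = [26, 27, 25]
r8 m[X5→φ1] = [21, 12, 15]
r8 m[X5→φ2] = [25, 19, 22]
r8 m[X5→φ4] = [32, 27, 27]
fixed point reached at round 8
b[X15] = ⊗ incoming = [29, 31, 32]

b[X15] = [29, 31, 32]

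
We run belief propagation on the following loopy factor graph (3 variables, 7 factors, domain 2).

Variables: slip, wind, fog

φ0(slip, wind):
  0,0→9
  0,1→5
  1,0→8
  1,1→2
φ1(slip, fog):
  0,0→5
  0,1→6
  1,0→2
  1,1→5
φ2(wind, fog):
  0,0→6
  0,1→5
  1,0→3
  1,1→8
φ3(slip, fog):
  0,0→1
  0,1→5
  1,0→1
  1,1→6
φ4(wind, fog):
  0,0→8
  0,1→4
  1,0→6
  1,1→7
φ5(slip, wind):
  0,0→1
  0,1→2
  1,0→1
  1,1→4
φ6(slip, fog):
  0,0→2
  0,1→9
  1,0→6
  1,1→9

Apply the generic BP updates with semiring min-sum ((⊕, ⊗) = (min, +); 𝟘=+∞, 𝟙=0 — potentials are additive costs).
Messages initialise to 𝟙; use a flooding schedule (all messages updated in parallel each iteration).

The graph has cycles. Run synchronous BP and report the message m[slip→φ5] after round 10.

message @ round 10 = [2983, 2981]

init: all messages = 𝟙 over 2 values
r1 m[φ0→slip] = [5, 2]
r1 m[φ0→wind] = [8, 2]
r1 m[φ1→slip] = [5, 2]
r1 m[φ1→fog] = [2, 5]
r1 m[φ2→wind] = [5, 3]
r1 m[φ2→fog] = [3, 5]
r1 m[φ3→slip] = [1, 1]
r1 m[φ3→fog] = [1, 5]
r1 m[φ4→wind] = [4, 6]
r1 m[φ4→fog] = [6, 4]
r1 m[φ5→slip] = [1, 1]
r1 m[φ5→wind] = [1, 2]
r1 m[φ6→slip] = [2, 6]
r1 m[φ6→fog] = [2, 9]
r1 m[slip→φ0] = [0, 0]
r1 m[slip→φ1] = [0, 0]
r1 m[slip→φ3] = [0, 0]
r1 m[slip→φ5] = [0, 0]
r1 m[slip→φ6] = [0, 0]
r1 m[wind→φ0] = [0, 0]
r1 m[wind→φ2] = [0, 0]
r1 m[wind→φ4] = [0, 0]
r1 m[wind→φ5] = [0, 0]
r1 m[fog→φ1] = [0, 0]
r1 m[fog→φ2] = [0, 0]
r1 m[fog→φ3] = [0, 0]
r1 m[fog→φ4] = [0, 0]
r1 m[fog→φ6] = [0, 0]
r2 m[φ0→slip] = [5, 2]
r2 m[φ0→wind] = [8, 2]
r2 m[φ1→slip] = [5, 2]
r2 m[φ1→fog] = [2, 5]
r2 m[φ2→wind] = [5, 3]
r2 m[φ2→fog] = [3, 5]
r2 m[φ3→slip] = [1, 1]
r2 m[φ3→fog] = [1, 5]
r2 m[φ4→wind] = [4, 6]
r2 m[φ4→fog] = [6, 4]
r2 m[φ5→slip] = [1, 1]
r2 m[φ5→wind] = [1, 2]
r2 m[φ6→slip] = [2, 6]
r2 m[φ6→fog] = [2, 9]
r2 m[slip→φ0] = [9, 10]
r2 m[slip→φ1] = [9, 10]
r2 m[slip→φ3] = [13, 11]
r2 m[slip→φ5] = [13, 11]
r2 m[slip→φ6] = [12, 6]
r2 m[wind→φ0] = [10, 11]
r2 m[wind→φ2] = [13, 10]
r2 m[wind→φ4] = [14, 7]
r2 m[wind→φ5] = [17, 11]
r2 m[fog→φ1] = [12, 23]
r2 m[fog→φ2] = [11, 23]
r2 m[fog→φ3] = [13, 23]
r2 m[fog→φ4] = [8, 24]
r2 m[fog→φ6] = [12, 19]
r3 m[φ0→slip] = [16, 13]
r3 m[φ0→wind] = [18, 12]
r3 m[φ1→slip] = [17, 14]
r3 m[φ1→fog] = [12, 15]
r3 m[φ2→wind] = [17, 14]
r3 m[φ2→fog] = [13, 18]
r3 m[φ3→slip] = [14, 14]
r3 m[φ3→fog] = [12, 17]
r3 m[φ4→wind] = [16, 14]
r3 m[φ4→fog] = [13, 14]
r3 m[φ5→slip] = [13, 15]
r3 m[φ5→wind] = [12, 15]
r3 m[φ6→slip] = [14, 18]
r3 m[φ6→fog] = [12, 15]
r3 m[slip→φ0] = [9, 10]
r3 m[slip→φ1] = [9, 10]
r3 m[slip→φ3] = [13, 11]
r3 m[slip→φ5] = [13, 11]
r3 m[slip→φ6] = [12, 6]
r3 m[wind→φ0] = [10, 11]
r3 m[wind→φ2] = [13, 10]
r3 m[wind→φ4] = [14, 7]
r3 m[wind→φ5] = [17, 11]
r3 m[fog→φ1] = [12, 23]
r3 m[fog→φ2] = [11, 23]
r3 m[fog→φ3] = [13, 23]
r3 m[fog→φ4] = [8, 24]
r3 m[fog→φ6] = [12, 19]
r4 m[φ0→slip] = [16, 13]
r4 m[φ0→wind] = [18, 12]
r4 m[φ1→slip] = [17, 14]
r4 m[φ1→fog] = [12, 15]
r4 m[φ2→wind] = [17, 14]
r4 m[φ2→fog] = [13, 18]
r4 m[φ3→slip] = [14, 14]
r4 m[φ3→fog] = [12, 17]
r4 m[φ4→wind] = [16, 14]
r4 m[φ4→fog] = [13, 14]
r4 m[φ5→slip] = [13, 15]
r4 m[φ5→wind] = [12, 15]
r4 m[φ6→slip] = [14, 18]
r4 m[φ6→fog] = [12, 15]
r4 m[slip→φ0] = [58, 61]
r4 m[slip→φ1] = [57, 60]
r4 m[slip→φ3] = [60, 60]
r4 m[slip→φ5] = [61, 59]
r4 m[slip→φ6] = [60, 56]
r4 m[wind→φ0] = [45, 43]
r4 m[wind→φ2] = [46, 41]
r4 m[wind→φ4] = [47, 41]
r4 m[wind→φ5] = [51, 40]
r4 m[fog→φ1] = [50, 64]
r4 m[fog→φ2] = [49, 61]
r4 m[fog→φ3] = [50, 62]
r4 m[fog→φ4] = [49, 65]
r4 m[fog→φ6] = [50, 64]
r5 m[φ0→slip] = [48, 45]
r5 m[φ0→wind] = [67, 63]
r5 m[φ1→slip] = [55, 52]
r5 m[φ1→fog] = [62, 63]
r5 m[φ2→wind] = [55, 52]
r5 m[φ2→fog] = [44, 49]
r5 m[φ3→slip] = [51, 51]
r5 m[φ3→fog] = [61, 65]
r5 m[φ4→wind] = [57, 55]
r5 m[φ4→fog] = [47, 48]
r5 m[φ5→slip] = [42, 44]
r5 m[φ5→wind] = [60, 63]
r5 m[φ6→slip] = [52, 56]
r5 m[φ6→fog] = [62, 65]
r5 m[slip→φ0] = [58, 61]
r5 m[slip→φ1] = [57, 60]
r5 m[slip→φ3] = [60, 60]
r5 m[slip→φ5] = [61, 59]
r5 m[slip→φ6] = [60, 56]
r5 m[wind→φ0] = [45, 43]
r5 m[wind→φ2] = [46, 41]
r5 m[wind→φ4] = [47, 41]
r5 m[wind→φ5] = [51, 40]
r5 m[fog→φ1] = [50, 64]
r5 m[fog→φ2] = [49, 61]
r5 m[fog→φ3] = [50, 62]
r5 m[fog→φ4] = [49, 65]
r5 m[fog→φ6] = [50, 64]
r6 m[φ0→slip] = [48, 45]
r6 m[φ0→wind] = [67, 63]
r6 m[φ1→slip] = [55, 52]
r6 m[φ1→fog] = [62, 63]
r6 m[φ2→wind] = [55, 52]
r6 m[φ2→fog] = [44, 49]
r6 m[φ3→slip] = [51, 51]
r6 m[φ3→fog] = [61, 65]
r6 m[φ4→wind] = [57, 55]
r6 m[φ4→fog] = [47, 48]
r6 m[φ5→slip] = [42, 44]
r6 m[φ5→wind] = [60, 63]
r6 m[φ6→slip] = [52, 56]
r6 m[φ6→fog] = [62, 65]
r6 m[slip→φ0] = [200, 203]
r6 m[slip→φ1] = [193, 196]
r6 m[slip→φ3] = [197, 197]
r6 m[slip→φ5] = [206, 204]
r6 m[slip→φ6] = [196, 192]
r6 m[wind→φ0] = [172, 170]
r6 m[wind→φ2] = [184, 181]
r6 m[wind→φ4] = [182, 178]
r6 m[wind→φ5] = [179, 170]
r6 m[fog→φ1] = [214, 227]
r6 m[fog→φ2] = [232, 241]
r6 m[fog→φ3] = [215, 225]
r6 m[fog→φ4] = [229, 242]
r6 m[fog→φ6] = [214, 225]
r7 m[φ0→slip] = [175, 172]
r7 m[φ0→wind] = [209, 205]
r7 m[φ1→slip] = [219, 216]
r7 m[φ1→fog] = [198, 199]
r7 m[φ2→wind] = [238, 235]
r7 m[φ2→fog] = [184, 189]
r7 m[φ3→slip] = [216, 216]
r7 m[φ3→fog] = [198, 202]
r7 m[φ4→wind] = [237, 235]
r7 m[φ4→fog] = [184, 185]
r7 m[φ5→slip] = [172, 174]
r7 m[φ5→wind] = [205, 208]
r7 m[φ6→slip] = [216, 220]
r7 m[φ6→fog] = [198, 201]
r7 m[slip→φ0] = [200, 203]
r7 m[slip→φ1] = [193, 196]
r7 m[slip→φ3] = [197, 197]
r7 m[slip→φ5] = [206, 204]
r7 m[slip→φ6] = [196, 192]
r7 m[wind→φ0] = [172, 170]
r7 m[wind→φ2] = [184, 181]
r7 m[wind→φ4] = [182, 178]
r7 m[wind→φ5] = [179, 170]
r7 m[fog→φ1] = [214, 227]
r7 m[fog→φ2] = [232, 241]
r7 m[fog→φ3] = [215, 225]
r7 m[fog→φ4] = [229, 242]
r7 m[fog→φ6] = [214, 225]
r8 m[φ0→slip] = [175, 172]
r8 m[φ0→wind] = [209, 205]
r8 m[φ1→slip] = [219, 216]
r8 m[φ1→fog] = [198, 199]
r8 m[φ2→wind] = [238, 235]
r8 m[φ2→fog] = [184, 189]
r8 m[φ3→slip] = [216, 216]
r8 m[φ3→fog] = [198, 202]
r8 m[φ4→wind] = [237, 235]
r8 m[φ4→fog] = [184, 185]
r8 m[φ5→slip] = [172, 174]
r8 m[φ5→wind] = [205, 208]
r8 m[φ6→slip] = [216, 220]
r8 m[φ6→fog] = [198, 201]
r8 m[slip→φ0] = [823, 826]
r8 m[slip→φ1] = [779, 782]
r8 m[slip→φ3] = [782, 782]
r8 m[slip→φ5] = [826, 824]
r8 m[slip→φ6] = [782, 778]
r8 m[wind→φ0] = [680, 678]
r8 m[wind→φ2] = [651, 648]
r8 m[wind→φ4] = [652, 648]
r8 m[wind→φ5] = [684, 675]
r8 m[fog→φ1] = [764, 777]
r8 m[fog→φ2] = [778, 787]
r8 m[fog→φ3] = [764, 774]
r8 m[fog→φ4] = [778, 791]
r8 m[fog→φ6] = [764, 775]
r9 m[φ0→slip] = [683, 680]
r9 m[φ0→wind] = [832, 828]
r9 m[φ1→slip] = [769, 766]
r9 m[φ1→fog] = [784, 785]
r9 m[φ2→wind] = [784, 781]
r9 m[φ2→fog] = [651, 656]
r9 m[φ3→slip] = [765, 765]
r9 m[φ3→fog] = [783, 787]
r9 m[φ4→wind] = [786, 784]
r9 m[φ4→fog] = [654, 655]
r9 m[φ5→slip] = [677, 679]
r9 m[φ5→wind] = [825, 828]
r9 m[φ6→slip] = [766, 770]
r9 m[φ6→fog] = [784, 787]
r9 m[slip→φ0] = [823, 826]
r9 m[slip→φ1] = [779, 782]
r9 m[slip→φ3] = [782, 782]
r9 m[slip→φ5] = [826, 824]
r9 m[slip→φ6] = [782, 778]
r9 m[wind→φ0] = [680, 678]
r9 m[wind→φ2] = [651, 648]
r9 m[wind→φ4] = [652, 648]
r9 m[wind→φ5] = [684, 675]
r9 m[fog→φ1] = [764, 777]
r9 m[fog→φ2] = [778, 787]
r9 m[fog→φ3] = [764, 774]
r9 m[fog→φ4] = [778, 791]
r9 m[fog→φ6] = [764, 775]
r10 m[φ0→slip] = [683, 680]
r10 m[φ0→wind] = [832, 828]
r10 m[φ1→slip] = [769, 766]
r10 m[φ1→fog] = [784, 785]
r10 m[φ2→wind] = [784, 781]
r10 m[φ2→fog] = [651, 656]
r10 m[φ3→slip] = [765, 765]
r10 m[φ3→fog] = [783, 787]
r10 m[φ4→wind] = [786, 784]
r10 m[φ4→fog] = [654, 655]
r10 m[φ5→slip] = [677, 679]
r10 m[φ5→wind] = [825, 828]
r10 m[φ6→slip] = [766, 770]
r10 m[φ6→fog] = [784, 787]
r10 m[slip→φ0] = [2977, 2980]
r10 m[slip→φ1] = [2891, 2894]
r10 m[slip→φ3] = [2895, 2895]
r10 m[slip→φ5] = [2983, 2981]
r10 m[slip→φ6] = [2894, 2890]
r10 m[wind→φ0] = [2395, 2393]
r10 m[wind→φ2] = [2443, 2440]
r10 m[wind→φ4] = [2441, 2437]
r10 m[wind→φ5] = [2402, 2393]
r10 m[fog→φ1] = [2872, 2885]
r10 m[fog→φ2] = [3005, 3014]
r10 m[fog→φ3] = [2873, 2883]
r10 m[fog→φ4] = [3002, 3015]
r10 m[fog→φ6] = [2872, 2883]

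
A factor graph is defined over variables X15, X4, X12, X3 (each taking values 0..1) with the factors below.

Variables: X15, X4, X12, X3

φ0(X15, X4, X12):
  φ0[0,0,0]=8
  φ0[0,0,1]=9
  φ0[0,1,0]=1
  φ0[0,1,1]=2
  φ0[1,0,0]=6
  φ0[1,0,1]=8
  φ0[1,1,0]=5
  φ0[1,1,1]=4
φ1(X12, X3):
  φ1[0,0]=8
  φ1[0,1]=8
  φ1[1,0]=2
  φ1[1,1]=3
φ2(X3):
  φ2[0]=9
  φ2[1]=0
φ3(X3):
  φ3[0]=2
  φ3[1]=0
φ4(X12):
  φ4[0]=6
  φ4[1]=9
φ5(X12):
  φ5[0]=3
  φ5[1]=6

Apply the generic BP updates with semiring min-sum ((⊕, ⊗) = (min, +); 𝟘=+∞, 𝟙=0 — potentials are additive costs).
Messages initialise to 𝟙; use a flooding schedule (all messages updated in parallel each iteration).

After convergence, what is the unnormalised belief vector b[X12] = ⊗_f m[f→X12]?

init: all messages = 𝟙 over 2 values
r1 m[φ0→X15] = [1, 4]
r1 m[φ0→X4] = [6, 1]
r1 m[φ0→X12] = [1, 2]
r1 m[φ1→X12] = [8, 2]
r1 m[φ1→X3] = [2, 3]
r1 m[φ2→X3] = [9, 0]
r1 m[φ3→X3] = [2, 0]
r1 m[φ4→X12] = [6, 9]
r1 m[φ5→X12] = [3, 6]
r1 m[X15→φ0] = [0, 0]
r1 m[X4→φ0] = [0, 0]
r1 m[X12→φ0] = [0, 0]
r1 m[X12→φ1] = [0, 0]
r1 m[X12→φ4] = [0, 0]
r1 m[X12→φ5] = [0, 0]
r1 m[X3→φ1] = [0, 0]
r1 m[X3→φ2] = [0, 0]
r1 m[X3→φ3] = [0, 0]
r2 m[φ0→X15] = [1, 4]
r2 m[φ0→X4] = [6, 1]
r2 m[φ0→X12] = [1, 2]
r2 m[φ1→X12] = [8, 2]
r2 m[φ1→X3] = [2, 3]
r2 m[φ2→X3] = [9, 0]
r2 m[φ3→X3] = [2, 0]
r2 m[φ4→X12] = [6, 9]
r2 m[φ5→X12] = [3, 6]
r2 m[X15→φ0] = [0, 0]
r2 m[X4→φ0] = [0, 0]
r2 m[X12→φ0] = [17, 17]
r2 m[X12→φ1] = [10, 17]
r2 m[X12→φ4] = [12, 10]
r2 m[X12→φ5] = [15, 13]
r2 m[X3→φ1] = [11, 0]
r2 m[X3→φ2] = [4, 3]
r2 m[X3→φ3] = [11, 3]
r3 m[φ0→X15] = [18, 21]
r3 m[φ0→X4] = [23, 18]
r3 m[φ0→X12] = [1, 2]
r3 m[φ1→X12] = [8, 3]
r3 m[φ1→X3] = [18, 18]
r3 m[φ2→X3] = [9, 0]
r3 m[φ3→X3] = [2, 0]
r3 m[φ4→X12] = [6, 9]
r3 m[φ5→X12] = [3, 6]
r3 m[X15→φ0] = [0, 0]
r3 m[X4→φ0] = [0, 0]
r3 m[X12→φ0] = [17, 17]
r3 m[X12→φ1] = [10, 17]
r3 m[X12→φ4] = [12, 10]
r3 m[X12→φ5] = [15, 13]
r3 m[X3→φ1] = [11, 0]
r3 m[X3→φ2] = [4, 3]
r3 m[X3→φ3] = [11, 3]
r4 m[φ0→X15] = [18, 21]
r4 m[φ0→X4] = [23, 18]
r4 m[φ0→X12] = [1, 2]
r4 m[φ1→X12] = [8, 3]
r4 m[φ1→X3] = [18, 18]
r4 m[φ2→X3] = [9, 0]
r4 m[φ3→X3] = [2, 0]
r4 m[φ4→X12] = [6, 9]
r4 m[φ5→X12] = [3, 6]
r4 m[X15→φ0] = [0, 0]
r4 m[X4→φ0] = [0, 0]
r4 m[X12→φ0] = [17, 18]
r4 m[X12→φ1] = [10, 17]
r4 m[X12→φ4] = [12, 11]
r4 m[X12→φ5] = [15, 14]
r4 m[X3→φ1] = [11, 0]
r4 m[X3→φ2] = [20, 18]
r4 m[X3→φ3] = [27, 18]
r5 m[φ0→X15] = [18, 22]
r5 m[φ0→X4] = [23, 18]
r5 m[φ0→X12] = [1, 2]
r5 m[φ1→X12] = [8, 3]
r5 m[φ1→X3] = [18, 18]
r5 m[φ2→X3] = [9, 0]
r5 m[φ3→X3] = [2, 0]
r5 m[φ4→X12] = [6, 9]
r5 m[φ5→X12] = [3, 6]
r5 m[X15→φ0] = [0, 0]
r5 m[X4→φ0] = [0, 0]
r5 m[X12→φ0] = [17, 18]
r5 m[X12→φ1] = [10, 17]
r5 m[X12→φ4] = [12, 11]
r5 m[X12→φ5] = [15, 14]
r5 m[X3→φ1] = [11, 0]
r5 m[X3→φ2] = [20, 18]
r5 m[X3→φ3] = [27, 18]
r6 m[φ0→X15] = [18, 22]
r6 m[φ0→X4] = [23, 18]
r6 m[φ0→X12] = [1, 2]
r6 m[φ1→X12] = [8, 3]
r6 m[φ1→X3] = [18, 18]
r6 m[φ2→X3] = [9, 0]
r6 m[φ3→X3] = [2, 0]
r6 m[φ4→X12] = [6, 9]
r6 m[φ5→X12] = [3, 6]
r6 m[X15→φ0] = [0, 0]
r6 m[X4→φ0] = [0, 0]
r6 m[X12→φ0] = [17, 18]
r6 m[X12→φ1] = [10, 17]
r6 m[X12→φ4] = [12, 11]
r6 m[X12→φ5] = [15, 14]
r6 m[X3→φ1] = [11, 0]
r6 m[X3→φ2] = [20, 18]
r6 m[X3→φ3] = [27, 18]
fixed point reached at round 6
b[X12] = ⊗ incoming = [18, 20]

b[X12] = [18, 20]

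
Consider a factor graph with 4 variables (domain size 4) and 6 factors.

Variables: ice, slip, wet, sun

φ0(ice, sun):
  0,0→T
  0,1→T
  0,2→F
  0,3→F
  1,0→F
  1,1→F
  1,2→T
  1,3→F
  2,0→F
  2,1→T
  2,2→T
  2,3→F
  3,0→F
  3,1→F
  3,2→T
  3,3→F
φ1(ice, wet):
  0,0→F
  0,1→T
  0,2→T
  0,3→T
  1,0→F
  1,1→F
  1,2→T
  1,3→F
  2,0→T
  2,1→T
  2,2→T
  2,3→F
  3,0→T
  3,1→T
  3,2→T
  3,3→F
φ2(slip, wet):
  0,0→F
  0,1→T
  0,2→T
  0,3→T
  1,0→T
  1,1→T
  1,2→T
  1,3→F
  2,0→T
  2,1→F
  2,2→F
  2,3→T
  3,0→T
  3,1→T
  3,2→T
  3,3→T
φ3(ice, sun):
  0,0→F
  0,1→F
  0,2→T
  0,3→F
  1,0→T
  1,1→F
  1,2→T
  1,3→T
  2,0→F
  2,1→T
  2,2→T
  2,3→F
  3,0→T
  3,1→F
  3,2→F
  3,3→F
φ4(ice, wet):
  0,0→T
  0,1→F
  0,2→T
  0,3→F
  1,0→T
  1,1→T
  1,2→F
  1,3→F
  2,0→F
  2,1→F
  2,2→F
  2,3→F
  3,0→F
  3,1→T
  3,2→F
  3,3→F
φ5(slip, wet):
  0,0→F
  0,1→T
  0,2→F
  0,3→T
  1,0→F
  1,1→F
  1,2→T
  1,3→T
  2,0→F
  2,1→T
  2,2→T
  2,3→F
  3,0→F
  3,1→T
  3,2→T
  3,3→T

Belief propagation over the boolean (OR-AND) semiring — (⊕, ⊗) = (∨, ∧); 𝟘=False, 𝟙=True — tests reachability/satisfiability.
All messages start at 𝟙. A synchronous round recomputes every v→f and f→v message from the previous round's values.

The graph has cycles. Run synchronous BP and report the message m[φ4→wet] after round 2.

message @ round 2 = [T, T, T, F]

init: all messages = 𝟙 over 4 values
r1 m[φ0→ice] = [T, T, T, T]
r1 m[φ0→sun] = [T, T, T, F]
r1 m[φ1→ice] = [T, T, T, T]
r1 m[φ1→wet] = [T, T, T, T]
r1 m[φ2→slip] = [T, T, T, T]
r1 m[φ2→wet] = [T, T, T, T]
r1 m[φ3→ice] = [T, T, T, T]
r1 m[φ3→sun] = [T, T, T, T]
r1 m[φ4→ice] = [T, T, F, T]
r1 m[φ4→wet] = [T, T, T, F]
r1 m[φ5→slip] = [T, T, T, T]
r1 m[φ5→wet] = [F, T, T, T]
r1 m[ice→φ0] = [T, T, T, T]
r1 m[ice→φ1] = [T, T, T, T]
r1 m[ice→φ3] = [T, T, T, T]
r1 m[ice→φ4] = [T, T, T, T]
r1 m[slip→φ2] = [T, T, T, T]
r1 m[slip→φ5] = [T, T, T, T]
r1 m[wet→φ1] = [T, T, T, T]
r1 m[wet→φ2] = [T, T, T, T]
r1 m[wet→φ4] = [T, T, T, T]
r1 m[wet→φ5] = [T, T, T, T]
r1 m[sun→φ0] = [T, T, T, T]
r1 m[sun→φ3] = [T, T, T, T]
r2 m[φ0→ice] = [T, T, T, T]
r2 m[φ0→sun] = [T, T, T, F]
r2 m[φ1→ice] = [T, T, T, T]
r2 m[φ1→wet] = [T, T, T, T]
r2 m[φ2→slip] = [T, T, T, T]
r2 m[φ2→wet] = [T, T, T, T]
r2 m[φ3→ice] = [T, T, T, T]
r2 m[φ3→sun] = [T, T, T, T]
r2 m[φ4→ice] = [T, T, F, T]
r2 m[φ4→wet] = [T, T, T, F]
r2 m[φ5→slip] = [T, T, T, T]
r2 m[φ5→wet] = [F, T, T, T]
r2 m[ice→φ0] = [T, T, F, T]
r2 m[ice→φ1] = [T, T, F, T]
r2 m[ice→φ3] = [T, T, F, T]
r2 m[ice→φ4] = [T, T, T, T]
r2 m[slip→φ2] = [T, T, T, T]
r2 m[slip→φ5] = [T, T, T, T]
r2 m[wet→φ1] = [F, T, T, F]
r2 m[wet→φ2] = [F, T, T, F]
r2 m[wet→φ4] = [F, T, T, T]
r2 m[wet→φ5] = [T, T, T, F]
r2 m[sun→φ0] = [T, T, T, T]
r2 m[sun→φ3] = [T, T, T, F]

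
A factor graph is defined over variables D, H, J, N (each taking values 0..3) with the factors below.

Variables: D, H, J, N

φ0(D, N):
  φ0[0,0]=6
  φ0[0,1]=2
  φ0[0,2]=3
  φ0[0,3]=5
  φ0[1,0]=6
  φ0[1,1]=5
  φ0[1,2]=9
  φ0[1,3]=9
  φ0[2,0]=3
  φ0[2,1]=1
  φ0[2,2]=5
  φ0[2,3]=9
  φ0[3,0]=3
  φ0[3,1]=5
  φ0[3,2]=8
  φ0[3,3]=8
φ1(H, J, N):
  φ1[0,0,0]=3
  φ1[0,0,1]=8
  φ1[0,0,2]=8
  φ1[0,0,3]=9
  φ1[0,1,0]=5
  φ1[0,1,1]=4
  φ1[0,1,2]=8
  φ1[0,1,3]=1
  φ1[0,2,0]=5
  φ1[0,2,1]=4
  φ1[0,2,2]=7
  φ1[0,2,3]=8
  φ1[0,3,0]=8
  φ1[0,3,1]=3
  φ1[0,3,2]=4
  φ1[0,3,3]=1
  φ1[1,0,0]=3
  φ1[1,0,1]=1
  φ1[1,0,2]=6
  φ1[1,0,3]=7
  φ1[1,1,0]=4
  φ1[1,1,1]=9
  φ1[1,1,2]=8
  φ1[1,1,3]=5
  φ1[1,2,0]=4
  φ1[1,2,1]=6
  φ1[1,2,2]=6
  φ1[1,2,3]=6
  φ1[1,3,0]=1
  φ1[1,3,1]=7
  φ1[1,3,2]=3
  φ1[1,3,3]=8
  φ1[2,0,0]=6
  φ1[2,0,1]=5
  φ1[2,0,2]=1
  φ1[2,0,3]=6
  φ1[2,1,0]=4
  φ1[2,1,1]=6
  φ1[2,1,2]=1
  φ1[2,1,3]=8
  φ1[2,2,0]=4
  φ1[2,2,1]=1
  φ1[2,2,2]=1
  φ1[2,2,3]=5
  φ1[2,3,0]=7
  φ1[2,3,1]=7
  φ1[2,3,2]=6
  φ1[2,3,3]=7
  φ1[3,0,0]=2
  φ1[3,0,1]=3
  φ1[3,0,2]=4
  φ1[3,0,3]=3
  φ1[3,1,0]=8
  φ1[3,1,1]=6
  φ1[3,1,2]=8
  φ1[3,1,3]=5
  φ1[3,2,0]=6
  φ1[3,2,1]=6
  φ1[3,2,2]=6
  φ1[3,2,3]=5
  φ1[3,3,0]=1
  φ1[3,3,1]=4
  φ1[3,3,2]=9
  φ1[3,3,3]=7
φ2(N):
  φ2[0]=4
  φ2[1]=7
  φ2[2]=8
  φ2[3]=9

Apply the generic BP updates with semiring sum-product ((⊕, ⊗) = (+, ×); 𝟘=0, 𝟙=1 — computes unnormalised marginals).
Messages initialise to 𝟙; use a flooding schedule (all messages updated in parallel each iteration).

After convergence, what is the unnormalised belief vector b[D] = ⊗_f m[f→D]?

init: all messages = 𝟙 over 4 values
r1 m[φ0→D] = [16, 29, 18, 24]
r1 m[φ0→N] = [18, 13, 25, 31]
r1 m[φ1→H] = [86, 84, 75, 83]
r1 m[φ1→J] = [75, 90, 80, 83]
r1 m[φ1→N] = [71, 80, 86, 91]
r1 m[φ2→N] = [4, 7, 8, 9]
r1 m[D→φ0] = [1, 1, 1, 1]
r1 m[H→φ1] = [1, 1, 1, 1]
r1 m[J→φ1] = [1, 1, 1, 1]
r1 m[N→φ0] = [1, 1, 1, 1]
r1 m[N→φ1] = [1, 1, 1, 1]
r1 m[N→φ2] = [1, 1, 1, 1]
r2 m[φ0→D] = [16, 29, 18, 24]
r2 m[φ0→N] = [18, 13, 25, 31]
r2 m[φ1→H] = [86, 84, 75, 83]
r2 m[φ1→J] = [75, 90, 80, 83]
r2 m[φ1→N] = [71, 80, 86, 91]
r2 m[φ2→N] = [4, 7, 8, 9]
r2 m[D→φ0] = [1, 1, 1, 1]
r2 m[H→φ1] = [1, 1, 1, 1]
r2 m[J→φ1] = [1, 1, 1, 1]
r2 m[N→φ0] = [284, 560, 688, 819]
r2 m[N→φ1] = [72, 91, 200, 279]
r2 m[N→φ2] = [1278, 1040, 2150, 2821]
r3 m[φ0→D] = [8983, 18067, 12223, 15708]
r3 m[φ0→N] = [18, 13, 25, 31]
r3 m[φ1→H] = [13942, 14811, 12295, 13933]
r3 m[φ1→J] = [13330, 14088, 13611, 13952]
r3 m[φ1→N] = [71, 80, 86, 91]
r3 m[φ2→N] = [4, 7, 8, 9]
r3 m[D→φ0] = [1, 1, 1, 1]
r3 m[H→φ1] = [1, 1, 1, 1]
r3 m[J→φ1] = [1, 1, 1, 1]
r3 m[N→φ0] = [284, 560, 688, 819]
r3 m[N→φ1] = [72, 91, 200, 279]
r3 m[N→φ2] = [1278, 1040, 2150, 2821]
r4 m[φ0→D] = [8983, 18067, 12223, 15708]
r4 m[φ0→N] = [18, 13, 25, 31]
r4 m[φ1→H] = [13942, 14811, 12295, 13933]
r4 m[φ1→J] = [13330, 14088, 13611, 13952]
r4 m[φ1→N] = [71, 80, 86, 91]
r4 m[φ2→N] = [4, 7, 8, 9]
r4 m[D→φ0] = [1, 1, 1, 1]
r4 m[H→φ1] = [1, 1, 1, 1]
r4 m[J→φ1] = [1, 1, 1, 1]
r4 m[N→φ0] = [284, 560, 688, 819]
r4 m[N→φ1] = [72, 91, 200, 279]
r4 m[N→φ2] = [1278, 1040, 2150, 2821]
fixed point reached at round 4
b[D] = ⊗ incoming = [8983, 18067, 12223, 15708]

b[D] = [8983, 18067, 12223, 15708]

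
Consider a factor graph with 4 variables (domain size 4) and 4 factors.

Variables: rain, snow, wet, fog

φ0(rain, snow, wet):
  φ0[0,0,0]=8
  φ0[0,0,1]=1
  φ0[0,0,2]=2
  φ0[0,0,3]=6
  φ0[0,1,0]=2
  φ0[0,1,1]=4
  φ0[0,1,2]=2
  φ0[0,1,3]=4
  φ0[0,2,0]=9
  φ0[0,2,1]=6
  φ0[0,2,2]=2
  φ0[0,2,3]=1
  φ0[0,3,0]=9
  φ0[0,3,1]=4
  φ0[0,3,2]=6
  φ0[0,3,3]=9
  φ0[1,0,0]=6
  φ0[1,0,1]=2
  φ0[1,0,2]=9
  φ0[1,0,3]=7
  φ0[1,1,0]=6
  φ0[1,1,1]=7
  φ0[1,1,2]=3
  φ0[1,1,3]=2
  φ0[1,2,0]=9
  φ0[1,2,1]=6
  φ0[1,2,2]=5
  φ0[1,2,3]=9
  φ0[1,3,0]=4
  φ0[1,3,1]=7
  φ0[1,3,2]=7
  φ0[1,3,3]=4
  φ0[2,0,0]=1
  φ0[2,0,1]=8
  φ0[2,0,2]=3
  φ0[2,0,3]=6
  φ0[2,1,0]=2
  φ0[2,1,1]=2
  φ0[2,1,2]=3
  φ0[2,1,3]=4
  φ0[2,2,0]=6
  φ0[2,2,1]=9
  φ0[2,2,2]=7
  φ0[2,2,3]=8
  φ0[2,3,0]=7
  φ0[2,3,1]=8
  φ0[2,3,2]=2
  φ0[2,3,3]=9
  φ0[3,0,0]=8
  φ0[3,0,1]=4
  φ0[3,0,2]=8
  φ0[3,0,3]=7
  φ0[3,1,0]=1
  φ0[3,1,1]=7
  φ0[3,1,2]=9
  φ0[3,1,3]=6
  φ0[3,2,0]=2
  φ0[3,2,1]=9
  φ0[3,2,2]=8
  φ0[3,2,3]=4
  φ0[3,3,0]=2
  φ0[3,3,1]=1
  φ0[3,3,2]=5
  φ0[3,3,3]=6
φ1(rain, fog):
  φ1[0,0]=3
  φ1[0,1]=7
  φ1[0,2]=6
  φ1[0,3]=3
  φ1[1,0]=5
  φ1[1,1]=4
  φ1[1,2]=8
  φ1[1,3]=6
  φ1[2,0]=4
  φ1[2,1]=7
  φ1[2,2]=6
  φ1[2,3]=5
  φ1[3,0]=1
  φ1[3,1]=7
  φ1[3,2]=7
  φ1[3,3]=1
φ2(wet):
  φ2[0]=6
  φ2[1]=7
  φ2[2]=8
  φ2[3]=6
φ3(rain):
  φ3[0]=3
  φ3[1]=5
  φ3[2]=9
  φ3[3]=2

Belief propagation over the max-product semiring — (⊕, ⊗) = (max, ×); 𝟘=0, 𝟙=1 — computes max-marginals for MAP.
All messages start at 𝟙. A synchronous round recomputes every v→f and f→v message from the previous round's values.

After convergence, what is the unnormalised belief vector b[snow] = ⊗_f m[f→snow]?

init: all messages = 𝟙 over 4 values
r1 m[φ0→rain] = [9, 9, 9, 9]
r1 m[φ0→snow] = [9, 9, 9, 9]
r1 m[φ0→wet] = [9, 9, 9, 9]
r1 m[φ1→rain] = [7, 8, 7, 7]
r1 m[φ1→fog] = [5, 7, 8, 6]
r1 m[φ2→wet] = [6, 7, 8, 6]
r1 m[φ3→rain] = [3, 5, 9, 2]
r1 m[rain→φ0] = [1, 1, 1, 1]
r1 m[rain→φ1] = [1, 1, 1, 1]
r1 m[rain→φ3] = [1, 1, 1, 1]
r1 m[snow→φ0] = [1, 1, 1, 1]
r1 m[wet→φ0] = [1, 1, 1, 1]
r1 m[wet→φ2] = [1, 1, 1, 1]
r1 m[fog→φ1] = [1, 1, 1, 1]
r2 m[φ0→rain] = [9, 9, 9, 9]
r2 m[φ0→snow] = [9, 9, 9, 9]
r2 m[φ0→wet] = [9, 9, 9, 9]
r2 m[φ1→rain] = [7, 8, 7, 7]
r2 m[φ1→fog] = [5, 7, 8, 6]
r2 m[φ2→wet] = [6, 7, 8, 6]
r2 m[φ3→rain] = [3, 5, 9, 2]
r2 m[rain→φ0] = [21, 40, 63, 14]
r2 m[rain→φ1] = [27, 45, 81, 18]
r2 m[rain→φ3] = [63, 72, 63, 63]
r2 m[snow→φ0] = [1, 1, 1, 1]
r2 m[wet→φ0] = [6, 7, 8, 6]
r2 m[wet→φ2] = [9, 9, 9, 9]
r2 m[fog→φ1] = [1, 1, 1, 1]
r3 m[φ0→rain] = [54, 72, 63, 72]
r3 m[φ0→snow] = [3528, 1960, 3969, 3528]
r3 m[φ0→wet] = [441, 567, 441, 567]
r3 m[φ1→rain] = [7, 8, 7, 7]
r3 m[φ1→fog] = [324, 567, 486, 405]
r3 m[φ2→wet] = [6, 7, 8, 6]
r3 m[φ3→rain] = [3, 5, 9, 2]
r3 m[rain→φ0] = [21, 40, 63, 14]
r3 m[rain→φ1] = [27, 45, 81, 18]
r3 m[rain→φ3] = [63, 72, 63, 63]
r3 m[snow→φ0] = [1, 1, 1, 1]
r3 m[wet→φ0] = [6, 7, 8, 6]
r3 m[wet→φ2] = [9, 9, 9, 9]
r3 m[fog→φ1] = [1, 1, 1, 1]
r4 m[φ0→rain] = [54, 72, 63, 72]
r4 m[φ0→snow] = [3528, 1960, 3969, 3528]
r4 m[φ0→wet] = [441, 567, 441, 567]
r4 m[φ1→rain] = [7, 8, 7, 7]
r4 m[φ1→fog] = [324, 567, 486, 405]
r4 m[φ2→wet] = [6, 7, 8, 6]
r4 m[φ3→rain] = [3, 5, 9, 2]
r4 m[rain→φ0] = [21, 40, 63, 14]
r4 m[rain→φ1] = [162, 360, 567, 144]
r4 m[rain→φ3] = [378, 576, 441, 504]
r4 m[snow→φ0] = [1, 1, 1, 1]
r4 m[wet→φ0] = [6, 7, 8, 6]
r4 m[wet→φ2] = [441, 567, 441, 567]
r4 m[fog→φ1] = [1, 1, 1, 1]
r5 m[φ0→rain] = [54, 72, 63, 72]
r5 m[φ0→snow] = [3528, 1960, 3969, 3528]
r5 m[φ0→wet] = [441, 567, 441, 567]
r5 m[φ1→rain] = [7, 8, 7, 7]
r5 m[φ1→fog] = [2268, 3969, 3402, 2835]
r5 m[φ2→wet] = [6, 7, 8, 6]
r5 m[φ3→rain] = [3, 5, 9, 2]
r5 m[rain→φ0] = [21, 40, 63, 14]
r5 m[rain→φ1] = [162, 360, 567, 144]
r5 m[rain→φ3] = [378, 576, 441, 504]
r5 m[snow→φ0] = [1, 1, 1, 1]
r5 m[wet→φ0] = [6, 7, 8, 6]
r5 m[wet→φ2] = [441, 567, 441, 567]
r5 m[fog→φ1] = [1, 1, 1, 1]
r6 m[φ0→rain] = [54, 72, 63, 72]
r6 m[φ0→snow] = [3528, 1960, 3969, 3528]
r6 m[φ0→wet] = [441, 567, 441, 567]
r6 m[φ1→rain] = [7, 8, 7, 7]
r6 m[φ1→fog] = [2268, 3969, 3402, 2835]
r6 m[φ2→wet] = [6, 7, 8, 6]
r6 m[φ3→rain] = [3, 5, 9, 2]
r6 m[rain→φ0] = [21, 40, 63, 14]
r6 m[rain→φ1] = [162, 360, 567, 144]
r6 m[rain→φ3] = [378, 576, 441, 504]
r6 m[snow→φ0] = [1, 1, 1, 1]
r6 m[wet→φ0] = [6, 7, 8, 6]
r6 m[wet→φ2] = [441, 567, 441, 567]
r6 m[fog→φ1] = [1, 1, 1, 1]
fixed point reached at round 6
b[snow] = ⊗ incoming = [3528, 1960, 3969, 3528]

b[snow] = [3528, 1960, 3969, 3528]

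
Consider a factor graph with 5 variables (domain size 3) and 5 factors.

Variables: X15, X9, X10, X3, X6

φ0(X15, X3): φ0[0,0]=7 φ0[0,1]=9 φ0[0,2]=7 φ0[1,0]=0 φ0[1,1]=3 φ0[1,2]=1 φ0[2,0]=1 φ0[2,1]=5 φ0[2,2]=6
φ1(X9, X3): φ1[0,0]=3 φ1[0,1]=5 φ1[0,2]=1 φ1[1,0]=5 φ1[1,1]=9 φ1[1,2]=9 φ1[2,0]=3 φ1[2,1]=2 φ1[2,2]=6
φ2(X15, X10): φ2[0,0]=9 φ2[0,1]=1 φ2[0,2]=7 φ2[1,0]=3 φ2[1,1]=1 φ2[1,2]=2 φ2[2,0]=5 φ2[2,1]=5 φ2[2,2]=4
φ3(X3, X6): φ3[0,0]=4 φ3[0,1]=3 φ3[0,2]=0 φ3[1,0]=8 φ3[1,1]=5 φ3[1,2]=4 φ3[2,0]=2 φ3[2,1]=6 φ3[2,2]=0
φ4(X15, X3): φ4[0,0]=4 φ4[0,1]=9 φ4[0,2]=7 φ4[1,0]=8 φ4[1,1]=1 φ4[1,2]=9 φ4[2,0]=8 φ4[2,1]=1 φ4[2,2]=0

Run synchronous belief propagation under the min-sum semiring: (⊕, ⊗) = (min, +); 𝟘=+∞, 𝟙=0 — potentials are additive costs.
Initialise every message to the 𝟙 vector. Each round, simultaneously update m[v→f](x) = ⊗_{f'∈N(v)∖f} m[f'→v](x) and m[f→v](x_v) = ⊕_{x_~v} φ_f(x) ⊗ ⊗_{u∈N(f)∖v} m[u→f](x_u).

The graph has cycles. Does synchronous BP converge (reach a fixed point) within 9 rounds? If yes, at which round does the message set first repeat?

NOT CONVERGED within 9 rounds

init: all messages = 𝟙 over 3 values
r1 m[φ0→X15] = [7, 0, 1]
r1 m[φ0→X3] = [0, 3, 1]
r1 m[φ1→X9] = [1, 5, 2]
r1 m[φ1→X3] = [3, 2, 1]
r1 m[φ2→X15] = [1, 1, 4]
r1 m[φ2→X10] = [3, 1, 2]
r1 m[φ3→X3] = [0, 4, 0]
r1 m[φ3→X6] = [2, 3, 0]
r1 m[φ4→X15] = [4, 1, 0]
r1 m[φ4→X3] = [4, 1, 0]
r1 m[X15→φ0] = [0, 0, 0]
r1 m[X15→φ2] = [0, 0, 0]
r1 m[X15→φ4] = [0, 0, 0]
r1 m[X9→φ1] = [0, 0, 0]
r1 m[X10→φ2] = [0, 0, 0]
r1 m[X3→φ0] = [0, 0, 0]
r1 m[X3→φ1] = [0, 0, 0]
r1 m[X3→φ3] = [0, 0, 0]
r1 m[X3→φ4] = [0, 0, 0]
r1 m[X6→φ3] = [0, 0, 0]
r2 m[φ0→X15] = [7, 0, 1]
r2 m[φ0→X3] = [0, 3, 1]
r2 m[φ1→X9] = [1, 5, 2]
r2 m[φ1→X3] = [3, 2, 1]
r2 m[φ2→X15] = [1, 1, 4]
r2 m[φ2→X10] = [3, 1, 2]
r2 m[φ3→X3] = [0, 4, 0]
r2 m[φ3→X6] = [2, 3, 0]
r2 m[φ4→X15] = [4, 1, 0]
r2 m[φ4→X3] = [4, 1, 0]
r2 m[X15→φ0] = [5, 2, 4]
r2 m[X15→φ2] = [11, 1, 1]
r2 m[X15→φ4] = [8, 1, 5]
r2 m[X9→φ1] = [0, 0, 0]
r2 m[X10→φ2] = [0, 0, 0]
r2 m[X3→φ0] = [7, 7, 1]
r2 m[X3→φ1] = [4, 8, 1]
r2 m[X3→φ3] = [7, 6, 2]
r2 m[X3→φ4] = [3, 9, 2]
r2 m[X6→φ3] = [0, 0, 0]
r3 m[φ0→X15] = [8, 2, 7]
r3 m[φ0→X3] = [2, 5, 3]
r3 m[φ1→X9] = [2, 9, 7]
r3 m[φ1→X3] = [3, 2, 1]
r3 m[φ2→X15] = [1, 1, 4]
r3 m[φ2→X10] = [4, 2, 3]
r3 m[φ3→X3] = [0, 4, 0]
r3 m[φ3→X6] = [4, 8, 2]
r3 m[φ4→X15] = [7, 10, 2]
r3 m[φ4→X3] = [9, 2, 5]
r3 m[X15→φ0] = [5, 2, 4]
r3 m[X15→φ2] = [11, 1, 1]
r3 m[X15→φ4] = [8, 1, 5]
r3 m[X9→φ1] = [0, 0, 0]
r3 m[X10→φ2] = [0, 0, 0]
r3 m[X3→φ0] = [7, 7, 1]
r3 m[X3→φ1] = [4, 8, 1]
r3 m[X3→φ3] = [7, 6, 2]
r3 m[X3→φ4] = [3, 9, 2]
r3 m[X6→φ3] = [0, 0, 0]
r4 m[φ0→X15] = [8, 2, 7]
r4 m[φ0→X3] = [2, 5, 3]
r4 m[φ1→X9] = [2, 9, 7]
r4 m[φ1→X3] = [3, 2, 1]
r4 m[φ2→X15] = [1, 1, 4]
r4 m[φ2→X10] = [4, 2, 3]
r4 m[φ3→X3] = [0, 4, 0]
r4 m[φ3→X6] = [4, 8, 2]
r4 m[φ4→X15] = [7, 10, 2]
r4 m[φ4→X3] = [9, 2, 5]
r4 m[X15→φ0] = [8, 11, 6]
r4 m[X15→φ2] = [15, 12, 9]
r4 m[X15→φ4] = [9, 3, 11]
r4 m[X9→φ1] = [0, 0, 0]
r4 m[X10→φ2] = [0, 0, 0]
r4 m[X3→φ0] = [12, 8, 6]
r4 m[X3→φ1] = [11, 11, 8]
r4 m[X3→φ3] = [14, 9, 9]
r4 m[X3→φ4] = [5, 11, 4]
r4 m[X6→φ3] = [0, 0, 0]
r5 m[φ0→X15] = [13, 7, 12]
r5 m[φ0→X3] = [7, 11, 12]
r5 m[φ1→X9] = [9, 16, 13]
r5 m[φ1→X3] = [3, 2, 1]
r5 m[φ2→X15] = [1, 1, 4]
r5 m[φ2→X10] = [14, 13, 13]
r5 m[φ3→X3] = [0, 4, 0]
r5 m[φ3→X6] = [11, 14, 9]
r5 m[φ4→X15] = [9, 12, 4]
r5 m[φ4→X3] = [11, 4, 11]
r5 m[X15→φ0] = [8, 11, 6]
r5 m[X15→φ2] = [15, 12, 9]
r5 m[X15→φ4] = [9, 3, 11]
r5 m[X9→φ1] = [0, 0, 0]
r5 m[X10→φ2] = [0, 0, 0]
r5 m[X3→φ0] = [12, 8, 6]
r5 m[X3→φ1] = [11, 11, 8]
r5 m[X3→φ3] = [14, 9, 9]
r5 m[X3→φ4] = [5, 11, 4]
r5 m[X6→φ3] = [0, 0, 0]
r6 m[φ0→X15] = [13, 7, 12]
r6 m[φ0→X3] = [7, 11, 12]
r6 m[φ1→X9] = [9, 16, 13]
r6 m[φ1→X3] = [3, 2, 1]
r6 m[φ2→X15] = [1, 1, 4]
r6 m[φ2→X10] = [14, 13, 13]
r6 m[φ3→X3] = [0, 4, 0]
r6 m[φ3→X6] = [11, 14, 9]
r6 m[φ4→X15] = [9, 12, 4]
r6 m[φ4→X3] = [11, 4, 11]
r6 m[X15→φ0] = [10, 13, 8]
r6 m[X15→φ2] = [22, 19, 16]
r6 m[X15→φ4] = [14, 8, 16]
r6 m[X9→φ1] = [0, 0, 0]
r6 m[X10→φ2] = [0, 0, 0]
r6 m[X3→φ0] = [14, 10, 12]
r6 m[X3→φ1] = [18, 19, 23]
r6 m[X3→φ3] = [21, 17, 24]
r6 m[X3→φ4] = [10, 17, 13]
r6 m[X6→φ3] = [0, 0, 0]
r7 m[φ0→X15] = [19, 13, 15]
r7 m[φ0→X3] = [9, 13, 14]
r7 m[φ1→X9] = [21, 23, 21]
r7 m[φ1→X3] = [3, 2, 1]
r7 m[φ2→X15] = [1, 1, 4]
r7 m[φ2→X10] = [21, 20, 20]
r7 m[φ3→X3] = [0, 4, 0]
r7 m[φ3→X6] = [25, 22, 21]
r7 m[φ4→X15] = [14, 18, 13]
r7 m[φ4→X3] = [16, 9, 16]
r7 m[X15→φ0] = [10, 13, 8]
r7 m[X15→φ2] = [22, 19, 16]
r7 m[X15→φ4] = [14, 8, 16]
r7 m[X9→φ1] = [0, 0, 0]
r7 m[X10→φ2] = [0, 0, 0]
r7 m[X3→φ0] = [14, 10, 12]
r7 m[X3→φ1] = [18, 19, 23]
r7 m[X3→φ3] = [21, 17, 24]
r7 m[X3→φ4] = [10, 17, 13]
r7 m[X6→φ3] = [0, 0, 0]
r8 m[φ0→X15] = [19, 13, 15]
r8 m[φ0→X3] = [9, 13, 14]
r8 m[φ1→X9] = [21, 23, 21]
r8 m[φ1→X3] = [3, 2, 1]
r8 m[φ2→X15] = [1, 1, 4]
r8 m[φ2→X10] = [21, 20, 20]
r8 m[φ3→X3] = [0, 4, 0]
r8 m[φ3→X6] = [25, 22, 21]
r8 m[φ4→X15] = [14, 18, 13]
r8 m[φ4→X3] = [16, 9, 16]
r8 m[X15→φ0] = [15, 19, 17]
r8 m[X15→φ2] = [33, 31, 28]
r8 m[X15→φ4] = [20, 14, 19]
r8 m[X9→φ1] = [0, 0, 0]
r8 m[X10→φ2] = [0, 0, 0]
r8 m[X3→φ0] = [19, 15, 17]
r8 m[X3→φ1] = [25, 26, 30]
r8 m[X3→φ3] = [28, 24, 31]
r8 m[X3→φ4] = [12, 19, 15]
r8 m[X6→φ3] = [0, 0, 0]
r9 m[φ0→X15] = [24, 18, 20]
r9 m[φ0→X3] = [18, 22, 20]
r9 m[φ1→X9] = [28, 30, 28]
r9 m[φ1→X3] = [3, 2, 1]
r9 m[φ2→X15] = [1, 1, 4]
r9 m[φ2→X10] = [33, 32, 32]
r9 m[φ3→X3] = [0, 4, 0]
r9 m[φ3→X6] = [32, 29, 28]
r9 m[φ4→X15] = [16, 20, 15]
r9 m[φ4→X3] = [22, 15, 19]
r9 m[X15→φ0] = [15, 19, 17]
r9 m[X15→φ2] = [33, 31, 28]
r9 m[X15→φ4] = [20, 14, 19]
r9 m[X9→φ1] = [0, 0, 0]
r9 m[X10→φ2] = [0, 0, 0]
r9 m[X3→φ0] = [19, 15, 17]
r9 m[X3→φ1] = [25, 26, 30]
r9 m[X3→φ3] = [28, 24, 31]
r9 m[X3→φ4] = [12, 19, 15]
r9 m[X6→φ3] = [0, 0, 0]
no fixed point within 9 rounds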